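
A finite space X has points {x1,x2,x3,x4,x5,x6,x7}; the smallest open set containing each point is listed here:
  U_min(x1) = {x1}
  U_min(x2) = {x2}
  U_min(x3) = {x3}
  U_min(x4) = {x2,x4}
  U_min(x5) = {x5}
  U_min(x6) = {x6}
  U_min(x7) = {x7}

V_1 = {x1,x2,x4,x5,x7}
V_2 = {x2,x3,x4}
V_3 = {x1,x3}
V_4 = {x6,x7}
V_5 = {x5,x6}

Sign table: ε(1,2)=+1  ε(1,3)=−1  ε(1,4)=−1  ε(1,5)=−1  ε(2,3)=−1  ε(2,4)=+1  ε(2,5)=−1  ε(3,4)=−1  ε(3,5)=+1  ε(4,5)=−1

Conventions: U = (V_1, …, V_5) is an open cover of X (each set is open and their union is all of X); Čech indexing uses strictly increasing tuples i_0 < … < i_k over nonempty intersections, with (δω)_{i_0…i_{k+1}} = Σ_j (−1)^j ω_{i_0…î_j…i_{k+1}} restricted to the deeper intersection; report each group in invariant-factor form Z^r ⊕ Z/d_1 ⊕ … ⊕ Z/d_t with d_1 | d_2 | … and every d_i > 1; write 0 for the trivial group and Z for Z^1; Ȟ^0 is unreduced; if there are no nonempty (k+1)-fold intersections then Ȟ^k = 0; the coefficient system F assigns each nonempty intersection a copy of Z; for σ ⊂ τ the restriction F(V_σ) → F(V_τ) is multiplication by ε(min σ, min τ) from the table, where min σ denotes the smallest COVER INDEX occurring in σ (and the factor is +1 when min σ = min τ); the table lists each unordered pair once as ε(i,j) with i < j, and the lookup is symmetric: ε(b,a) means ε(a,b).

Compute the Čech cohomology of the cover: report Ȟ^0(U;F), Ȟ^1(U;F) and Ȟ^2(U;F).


nerve of the cover:
  V12={x2,x4} V13={x1} V14={x7} V15={x5} V23={x3} V45={x6}
C dims 5,6; δ0: rk 5, SNF 1^4·2
Ȟ^0 = (5 − 5) − 0 = 0, so Ȟ^0 ≅ 0
Ȟ^1 = (6 − 0) − 5 = 1 plus torsion [2], so Ȟ^1 ≅ Z ⊕ Z/2
Ȟ^2 = (0 − 0) − 0 = 0, so Ȟ^2 ≅ 0

Ȟ^0(U;F) ≅ 0, Ȟ^1(U;F) ≅ Z ⊕ Z/2, Ȟ^2(U;F) ≅ 0


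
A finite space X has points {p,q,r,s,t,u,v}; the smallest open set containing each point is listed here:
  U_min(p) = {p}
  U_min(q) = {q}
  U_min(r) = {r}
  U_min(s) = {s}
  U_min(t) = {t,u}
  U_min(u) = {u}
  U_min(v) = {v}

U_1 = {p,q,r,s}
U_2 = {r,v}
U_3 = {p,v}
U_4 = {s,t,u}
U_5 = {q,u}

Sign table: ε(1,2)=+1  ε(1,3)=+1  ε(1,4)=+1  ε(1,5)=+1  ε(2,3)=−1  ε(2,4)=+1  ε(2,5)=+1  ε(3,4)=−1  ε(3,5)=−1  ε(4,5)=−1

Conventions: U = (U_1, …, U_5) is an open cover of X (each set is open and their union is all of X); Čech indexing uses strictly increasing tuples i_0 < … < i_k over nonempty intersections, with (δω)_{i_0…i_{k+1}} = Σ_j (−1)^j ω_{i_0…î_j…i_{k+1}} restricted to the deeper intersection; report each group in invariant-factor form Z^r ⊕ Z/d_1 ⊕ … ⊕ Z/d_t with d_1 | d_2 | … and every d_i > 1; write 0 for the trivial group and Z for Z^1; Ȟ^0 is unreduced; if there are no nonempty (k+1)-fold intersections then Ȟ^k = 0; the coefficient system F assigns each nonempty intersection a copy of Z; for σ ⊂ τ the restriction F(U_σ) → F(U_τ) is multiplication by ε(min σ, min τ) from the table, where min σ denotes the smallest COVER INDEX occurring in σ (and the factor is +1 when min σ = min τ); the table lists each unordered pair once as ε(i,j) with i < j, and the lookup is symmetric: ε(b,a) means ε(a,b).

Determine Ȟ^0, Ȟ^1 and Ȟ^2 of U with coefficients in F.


Ȟ^0(U;F) ≅ 0,  Ȟ^1(U;F) ≅ Z ⊕ Z/2,  Ȟ^2(U;F) ≅ 0

nonempty intersections:
  U12={r} U13={p} U14={s} U15={q} U23={v} U45={u}
C dims 5,6; δ0: rk 5, SNF 1^4·2
Ȟ^0: (5−5)−0=0 ⇒ 0
Ȟ^1: (6−0)−5=1 plus torsion [2] ⇒ Z ⊕ Z/2
Ȟ^2: (0−0)−0=0 ⇒ 0


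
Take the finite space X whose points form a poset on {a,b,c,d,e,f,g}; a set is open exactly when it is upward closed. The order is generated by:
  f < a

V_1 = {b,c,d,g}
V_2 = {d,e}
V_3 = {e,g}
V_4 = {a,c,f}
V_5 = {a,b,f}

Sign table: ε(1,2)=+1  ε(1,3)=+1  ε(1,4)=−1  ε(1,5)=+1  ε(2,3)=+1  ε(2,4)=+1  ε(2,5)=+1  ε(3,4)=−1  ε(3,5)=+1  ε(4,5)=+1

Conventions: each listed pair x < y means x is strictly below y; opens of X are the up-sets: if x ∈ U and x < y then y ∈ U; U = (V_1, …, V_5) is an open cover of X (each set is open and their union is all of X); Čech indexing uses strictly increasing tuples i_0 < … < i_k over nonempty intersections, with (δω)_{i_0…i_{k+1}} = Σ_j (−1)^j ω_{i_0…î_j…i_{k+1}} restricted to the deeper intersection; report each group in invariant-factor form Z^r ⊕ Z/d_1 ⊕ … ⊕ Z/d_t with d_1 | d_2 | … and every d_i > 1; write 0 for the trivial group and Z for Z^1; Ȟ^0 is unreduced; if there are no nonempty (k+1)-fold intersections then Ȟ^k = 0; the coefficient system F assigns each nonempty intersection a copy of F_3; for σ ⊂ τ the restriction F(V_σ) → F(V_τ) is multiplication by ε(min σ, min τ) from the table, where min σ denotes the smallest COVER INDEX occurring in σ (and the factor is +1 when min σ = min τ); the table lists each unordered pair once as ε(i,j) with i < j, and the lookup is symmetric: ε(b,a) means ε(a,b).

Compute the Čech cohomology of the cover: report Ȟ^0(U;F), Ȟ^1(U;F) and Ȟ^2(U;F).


nonempty overlaps:
  V12={d} V13={g} V14={c} V15={b} V23={e} V45={a,f}
C dims 5,6; δ0: rk_F3 5
degree 0: 5−5−0 = 0 → Ȟ^0 ≅ 0
degree 1: 6−0−5 = 1 → Ȟ^1 ≅ Z/3
degree 2: 0−0−0 = 0 → Ȟ^2 ≅ 0

Ȟ^0(U;F) ≅ 0, Ȟ^1(U;F) ≅ Z/3 and Ȟ^2(U;F) ≅ 0


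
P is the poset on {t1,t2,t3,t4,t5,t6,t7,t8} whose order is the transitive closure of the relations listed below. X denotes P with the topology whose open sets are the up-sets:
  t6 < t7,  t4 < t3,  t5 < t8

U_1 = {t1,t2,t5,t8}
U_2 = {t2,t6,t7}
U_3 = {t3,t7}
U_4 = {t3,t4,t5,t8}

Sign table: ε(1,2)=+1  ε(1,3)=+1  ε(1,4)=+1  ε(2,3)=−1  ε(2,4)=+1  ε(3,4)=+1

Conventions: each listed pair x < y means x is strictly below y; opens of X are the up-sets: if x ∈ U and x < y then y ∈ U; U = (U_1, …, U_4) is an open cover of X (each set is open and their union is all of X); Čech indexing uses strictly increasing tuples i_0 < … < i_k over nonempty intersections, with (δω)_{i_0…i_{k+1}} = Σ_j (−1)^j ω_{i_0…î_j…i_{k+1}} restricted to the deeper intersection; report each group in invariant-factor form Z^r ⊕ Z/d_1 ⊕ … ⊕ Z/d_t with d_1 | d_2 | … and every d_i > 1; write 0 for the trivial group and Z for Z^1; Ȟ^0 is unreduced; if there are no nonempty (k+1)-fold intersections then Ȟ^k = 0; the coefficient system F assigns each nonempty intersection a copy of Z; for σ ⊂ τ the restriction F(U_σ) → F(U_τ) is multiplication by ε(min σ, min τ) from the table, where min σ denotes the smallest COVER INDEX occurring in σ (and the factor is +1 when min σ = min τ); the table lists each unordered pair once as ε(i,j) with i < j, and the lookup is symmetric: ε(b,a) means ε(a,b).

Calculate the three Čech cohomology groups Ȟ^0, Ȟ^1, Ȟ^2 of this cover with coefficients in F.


nerve simplices:
  U12={t2} U14={t5,t8} U23={t7} U34={t3}
C dims 4,4; δ0: rk 4, SNF 1^3·2
degree 0: 4−4−0 = 0 → Ȟ^0 ≅ 0
degree 1: 4−0−4 = 0 plus torsion [2] → Ȟ^1 ≅ Z/2
degree 2: 0−0−0 = 0 → Ȟ^2 ≅ 0

Ȟ^0 = 0, Ȟ^1 = Z/2 and Ȟ^2 = 0


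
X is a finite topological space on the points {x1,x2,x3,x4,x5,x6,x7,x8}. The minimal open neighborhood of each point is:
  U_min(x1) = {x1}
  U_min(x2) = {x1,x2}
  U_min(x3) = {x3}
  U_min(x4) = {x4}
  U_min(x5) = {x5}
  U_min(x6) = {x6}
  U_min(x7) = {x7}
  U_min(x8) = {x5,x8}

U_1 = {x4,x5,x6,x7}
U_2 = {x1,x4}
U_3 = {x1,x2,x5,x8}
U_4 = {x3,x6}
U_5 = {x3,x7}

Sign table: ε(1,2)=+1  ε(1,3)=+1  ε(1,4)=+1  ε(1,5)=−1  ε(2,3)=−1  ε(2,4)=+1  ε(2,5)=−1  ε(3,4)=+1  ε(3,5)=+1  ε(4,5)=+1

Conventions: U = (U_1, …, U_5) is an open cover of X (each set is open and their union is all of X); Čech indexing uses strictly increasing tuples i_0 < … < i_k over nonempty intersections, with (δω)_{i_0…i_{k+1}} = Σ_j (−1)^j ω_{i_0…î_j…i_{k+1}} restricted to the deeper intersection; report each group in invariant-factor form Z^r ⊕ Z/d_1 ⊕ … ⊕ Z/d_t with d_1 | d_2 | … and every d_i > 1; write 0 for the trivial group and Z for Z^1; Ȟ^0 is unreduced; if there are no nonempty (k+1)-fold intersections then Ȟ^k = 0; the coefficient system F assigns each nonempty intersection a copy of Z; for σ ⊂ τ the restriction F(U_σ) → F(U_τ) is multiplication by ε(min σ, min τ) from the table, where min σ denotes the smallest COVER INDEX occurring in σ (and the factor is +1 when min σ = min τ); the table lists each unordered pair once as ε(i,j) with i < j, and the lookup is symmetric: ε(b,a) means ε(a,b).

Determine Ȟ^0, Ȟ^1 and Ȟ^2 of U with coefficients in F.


nonempty overlaps:
  U12={x4} U13={x5} U14={x6} U15={x7} U23={x1} U45={x3}
C dims 5,6; δ0: rk 5, SNF 1^4·2
degree 0: 5−5−0 = 0 → Ȟ^0 ≅ 0
degree 1: 6−0−5 = 1 plus torsion [2] → Ȟ^1 ≅ Z ⊕ Z/2
degree 2: 0−0−0 = 0 → Ȟ^2 ≅ 0

Ȟ^0 = 0, Ȟ^1 = Z ⊕ Z/2 and Ȟ^2 = 0


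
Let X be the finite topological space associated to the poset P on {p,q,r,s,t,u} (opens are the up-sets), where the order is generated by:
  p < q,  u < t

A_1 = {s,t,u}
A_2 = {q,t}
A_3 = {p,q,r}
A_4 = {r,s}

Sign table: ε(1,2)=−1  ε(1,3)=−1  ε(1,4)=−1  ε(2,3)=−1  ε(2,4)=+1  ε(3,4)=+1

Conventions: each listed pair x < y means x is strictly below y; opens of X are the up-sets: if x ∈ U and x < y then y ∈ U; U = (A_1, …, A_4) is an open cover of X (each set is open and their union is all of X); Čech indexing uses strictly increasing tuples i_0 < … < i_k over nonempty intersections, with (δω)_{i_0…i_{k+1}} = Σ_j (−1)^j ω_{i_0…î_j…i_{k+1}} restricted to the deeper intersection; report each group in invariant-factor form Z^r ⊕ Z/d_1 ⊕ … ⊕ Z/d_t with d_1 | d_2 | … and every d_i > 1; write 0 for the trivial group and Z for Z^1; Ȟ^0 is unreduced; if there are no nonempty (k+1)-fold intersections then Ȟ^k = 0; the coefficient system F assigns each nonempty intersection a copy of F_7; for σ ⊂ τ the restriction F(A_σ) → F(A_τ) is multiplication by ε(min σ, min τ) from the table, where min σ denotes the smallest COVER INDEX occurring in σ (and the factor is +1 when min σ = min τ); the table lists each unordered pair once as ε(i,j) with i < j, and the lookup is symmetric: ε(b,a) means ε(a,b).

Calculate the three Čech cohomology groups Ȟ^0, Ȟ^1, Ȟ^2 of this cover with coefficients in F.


Ȟ^0 ≅ 0; Ȟ^1 ≅ 0; Ȟ^2 ≅ 0

nonempty overlaps:
  A12={t} A14={s} A23={q} A34={r}
C dims 4,4; δ0: rk_F7 4
degree 0: 4−4−0 = 0 → Ȟ^0 ≅ 0
degree 1: 4−0−4 = 0 → Ȟ^1 ≅ 0
degree 2: 0−0−0 = 0 → Ȟ^2 ≅ 0


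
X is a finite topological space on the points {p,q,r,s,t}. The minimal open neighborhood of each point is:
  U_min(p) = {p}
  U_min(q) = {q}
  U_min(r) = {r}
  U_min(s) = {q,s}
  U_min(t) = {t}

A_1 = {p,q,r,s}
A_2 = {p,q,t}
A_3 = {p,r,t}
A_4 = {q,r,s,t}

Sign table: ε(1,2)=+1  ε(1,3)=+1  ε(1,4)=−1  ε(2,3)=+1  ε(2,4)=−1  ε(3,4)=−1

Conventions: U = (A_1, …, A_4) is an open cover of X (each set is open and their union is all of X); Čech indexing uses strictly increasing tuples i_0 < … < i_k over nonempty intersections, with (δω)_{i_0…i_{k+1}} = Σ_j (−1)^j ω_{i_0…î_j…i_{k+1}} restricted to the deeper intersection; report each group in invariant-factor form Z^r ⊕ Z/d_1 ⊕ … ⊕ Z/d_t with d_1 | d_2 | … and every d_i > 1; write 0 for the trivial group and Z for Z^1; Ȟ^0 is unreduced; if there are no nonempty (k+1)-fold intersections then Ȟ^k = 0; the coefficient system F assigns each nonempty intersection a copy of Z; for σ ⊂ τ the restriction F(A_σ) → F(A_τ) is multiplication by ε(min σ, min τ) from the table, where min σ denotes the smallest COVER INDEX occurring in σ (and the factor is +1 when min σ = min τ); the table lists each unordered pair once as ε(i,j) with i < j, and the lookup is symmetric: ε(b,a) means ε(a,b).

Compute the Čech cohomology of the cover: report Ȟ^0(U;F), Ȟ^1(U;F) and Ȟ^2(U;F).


Ȟ^0 ≅ Z, Ȟ^1 ≅ 0 and Ȟ^2 ≅ Z

nerve of the cover:
  A12={p,q} A13={p,r} A14={q,r,s} A23={p,t} A24={q,t} A34={r,t}
  A123={p} A124={q} A134={r} A234={t}
C dims 4,6,4; δ0: rk 3, SNF 1^3; δ1: rk 3, SNF 1^3
Ȟ^0 = (4 − 3) − 0 = 1, so Ȟ^0 ≅ Z
Ȟ^1 = (6 − 3) − 3 = 0, so Ȟ^1 ≅ 0
Ȟ^2 = (4 − 0) − 3 = 1, so Ȟ^2 ≅ Z


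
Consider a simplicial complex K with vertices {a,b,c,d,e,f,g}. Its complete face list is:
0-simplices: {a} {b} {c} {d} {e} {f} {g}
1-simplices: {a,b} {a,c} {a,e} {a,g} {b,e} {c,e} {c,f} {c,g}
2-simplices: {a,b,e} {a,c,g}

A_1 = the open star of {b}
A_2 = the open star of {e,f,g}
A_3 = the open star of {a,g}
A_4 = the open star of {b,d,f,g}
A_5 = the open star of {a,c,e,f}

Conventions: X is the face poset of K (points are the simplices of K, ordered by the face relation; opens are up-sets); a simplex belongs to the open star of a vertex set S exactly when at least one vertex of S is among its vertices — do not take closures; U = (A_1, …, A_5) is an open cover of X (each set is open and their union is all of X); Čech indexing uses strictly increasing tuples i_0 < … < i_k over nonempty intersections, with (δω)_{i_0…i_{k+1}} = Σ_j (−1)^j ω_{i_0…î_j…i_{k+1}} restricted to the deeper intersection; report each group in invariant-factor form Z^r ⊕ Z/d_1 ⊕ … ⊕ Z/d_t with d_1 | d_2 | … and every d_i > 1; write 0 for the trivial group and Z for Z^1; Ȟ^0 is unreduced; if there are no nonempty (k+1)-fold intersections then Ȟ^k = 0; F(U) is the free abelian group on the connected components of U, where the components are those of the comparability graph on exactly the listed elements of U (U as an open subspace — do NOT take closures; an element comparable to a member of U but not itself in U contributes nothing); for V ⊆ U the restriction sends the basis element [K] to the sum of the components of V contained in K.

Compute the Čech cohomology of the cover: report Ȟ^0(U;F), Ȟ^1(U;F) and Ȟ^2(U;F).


nerve simplices:
  A1={{b},{a,b},{b,e},{a,b,e}} A2={{e},{f},{g},{a,e},{a,g},{b,e},{c,e},{c,f},{c,g},{a,b,e},{a,c,g}} A3={{a},{g},{a,b},{a,c},{a,e},{a,g},{c,g},{a,b,e},{a,c,g}} A4={{b},{d},{f},{g},{a,b},{a,g},{b,e},{c,f},{c,g},{a,b,e},{a,c,g}} A5={{a},{c},{e},{f},{a,b},{a,c},{a,e},{a,g},{b,e},{c,e},{c,f},{c,g},{a,b,e},{a,c,g}}
  A12={{b,e},{a,b,e}} A13={{a,b},{a,b,e}} A14={{b},{a,b},{b,e},{a,b,e}} A15={{a,b},{b,e},{a,b,e}} A23={{g},{a,e},{a,g},{c,g},{a,b,e},{a,c,g}} A24={{f},{g},{a,g},{b,e},{c,f},{c,g},{a,b,e},{a,c,g}} A25={{e},{f},{a,e},{a,g},{b,e},{c,e},{c,f},{c,g},{a,b,e},{a,c,g}} A34={{g},{a,b},{a,g},{c,g},{a,b,e},{a,c,g}} A35={{a},{a,b},{a,c},{a,e},{a,g},{c,g},{a,b,e},{a,c,g}} A45={{f},{a,b},{a,g},{b,e},{c,f},{c,g},{a,b,e},{a,c,g}}
  A123={{a,b,e}} A124={{b,e},{a,b,e}} A125={{b,e},{a,b,e}} A134={{a,b},{a,b,e}} A135={{a,b},{a,b,e}} A145={{a,b},{b,e},{a,b,e}} A234={{g},{a,g},{c,g},{a,b,e},{a,c,g}} A235={{a,e},{a,g},{c,g},{a,b,e},{a,c,g}} A245={{f},{a,g},{b,e},{c,f},{c,g},{a,b,e},{a,c,g}} A345={{a,b},{a,g},{c,g},{a,b,e},{a,c,g}}
  A1234={{a,b,e}} A1235={{a,b,e}} A1245={{b,e},{a,b,e}} A1345={{a,b},{a,b,e}} A2345={{a,g},{c,g},{a,b,e},{a,c,g}}
  A12345={{a,b,e}}
components per intersection:
  A1: {{b},{a,b},{b,e},{a,b,e}}
  A2: {{e},{a,e},{b,e},{c,e},{a,b,e}} {{f},{c,f}} {{g},{a,g},{c,g},{a,c,g}}
  A3: {{a},{g},{a,b},{a,c},{a,e},{a,g},{c,g},{a,b,e},{a,c,g}}
  A4: {{b},{a,b},{b,e},{a,b,e}} {{d}} {{f},{c,f}} {{g},{a,g},{c,g},{a,c,g}}
  A5: {{a},{c},{e},{f},{a,b},{a,c},{a,e},{a,g},{b,e},{c,e},{c,f},{c,g},{a,b,e},{a,c,g}}
  A12: {{b,e},{a,b,e}}
  A13: {{a,b},{a,b,e}}
  A14: {{b},{a,b},{b,e},{a,b,e}}
  A15: {{a,b},{b,e},{a,b,e}}
  A23: {{g},{a,g},{c,g},{a,c,g}} {{a,e},{a,b,e}}
  A24: {{f},{c,f}} {{g},{a,g},{c,g},{a,c,g}} {{b,e},{a,b,e}}
  A25: {{e},{a,e},{b,e},{c,e},{a,b,e}} {{f},{c,f}} {{a,g},{c,g},{a,c,g}}
  A34: {{g},{a,g},{c,g},{a,c,g}} {{a,b},{a,b,e}}
  A35: {{a},{a,b},{a,c},{a,e},{a,g},{c,g},{a,b,e},{a,c,g}}
  A45: {{f},{c,f}} {{a,b},{b,e},{a,b,e}} {{a,g},{c,g},{a,c,g}}
  A123: {{a,b,e}}
  A124: {{b,e},{a,b,e}}
  A125: {{b,e},{a,b,e}}
  A134: {{a,b},{a,b,e}}
  A135: {{a,b},{a,b,e}}
  A145: {{a,b},{b,e},{a,b,e}}
  A234: {{g},{a,g},{c,g},{a,c,g}} {{a,b,e}}
  A235: {{a,e},{a,b,e}} {{a,g},{c,g},{a,c,g}}
  A245: {{f},{c,f}} {{a,g},{c,g},{a,c,g}} {{b,e},{a,b,e}}
  A345: {{a,b},{a,b,e}} {{a,g},{c,g},{a,c,g}}
  A1234: {{a,b,e}}
  A1235: {{a,b,e}}
  A1245: {{b,e},{a,b,e}}
  A1345: {{a,b},{a,b,e}}
  A2345: {{a,g},{c,g},{a,c,g}} {{a,b,e}}
  A12345: {{a,b,e}}
C dims 10,18,15,6; δ0: rk 8, SNF 1^8; δ1: rk 10, SNF 1^10; δ2: rk 5, SNF 1^5
degree 0: 10−8−0 = 2 → Ȟ^0 ≅ Z^2
degree 1: 18−10−8 = 0 → Ȟ^1 ≅ 0
degree 2: 15−5−10 = 0 → Ȟ^2 ≅ 0

Ȟ^0(U;F) ≅ Z^2,  Ȟ^1(U;F) ≅ 0,  Ȟ^2(U;F) ≅ 0


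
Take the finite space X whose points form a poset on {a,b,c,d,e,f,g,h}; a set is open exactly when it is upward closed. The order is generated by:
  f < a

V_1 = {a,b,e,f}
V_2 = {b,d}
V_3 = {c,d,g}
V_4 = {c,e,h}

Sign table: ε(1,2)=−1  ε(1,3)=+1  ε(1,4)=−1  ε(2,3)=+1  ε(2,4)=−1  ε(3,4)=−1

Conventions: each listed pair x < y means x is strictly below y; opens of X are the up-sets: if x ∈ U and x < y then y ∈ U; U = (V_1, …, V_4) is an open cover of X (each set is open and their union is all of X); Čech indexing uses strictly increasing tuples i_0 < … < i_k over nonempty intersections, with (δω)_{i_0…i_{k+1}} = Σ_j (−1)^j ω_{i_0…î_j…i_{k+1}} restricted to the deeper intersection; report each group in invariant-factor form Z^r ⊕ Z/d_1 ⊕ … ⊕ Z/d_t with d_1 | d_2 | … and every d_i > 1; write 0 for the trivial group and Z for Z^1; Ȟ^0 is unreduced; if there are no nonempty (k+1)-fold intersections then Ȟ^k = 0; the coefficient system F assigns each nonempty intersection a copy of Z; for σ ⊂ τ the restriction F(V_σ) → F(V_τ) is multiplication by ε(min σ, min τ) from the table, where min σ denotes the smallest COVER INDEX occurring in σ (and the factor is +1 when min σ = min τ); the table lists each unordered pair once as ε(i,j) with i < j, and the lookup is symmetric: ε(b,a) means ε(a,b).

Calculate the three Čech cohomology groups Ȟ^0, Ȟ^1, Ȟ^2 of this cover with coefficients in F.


nonempty overlaps:
  V12={b} V14={e} V23={d} V34={c}
C dims 4,4; δ0: rk 4, SNF 1^3·2
degree 0: 4−4−0 = 0 → Ȟ^0 ≅ 0
degree 1: 4−0−4 = 0 plus torsion [2] → Ȟ^1 ≅ Z/2
degree 2: 0−0−0 = 0 → Ȟ^2 ≅ 0

Ȟ^0 = 0; Ȟ^1 = Z/2; Ȟ^2 = 0


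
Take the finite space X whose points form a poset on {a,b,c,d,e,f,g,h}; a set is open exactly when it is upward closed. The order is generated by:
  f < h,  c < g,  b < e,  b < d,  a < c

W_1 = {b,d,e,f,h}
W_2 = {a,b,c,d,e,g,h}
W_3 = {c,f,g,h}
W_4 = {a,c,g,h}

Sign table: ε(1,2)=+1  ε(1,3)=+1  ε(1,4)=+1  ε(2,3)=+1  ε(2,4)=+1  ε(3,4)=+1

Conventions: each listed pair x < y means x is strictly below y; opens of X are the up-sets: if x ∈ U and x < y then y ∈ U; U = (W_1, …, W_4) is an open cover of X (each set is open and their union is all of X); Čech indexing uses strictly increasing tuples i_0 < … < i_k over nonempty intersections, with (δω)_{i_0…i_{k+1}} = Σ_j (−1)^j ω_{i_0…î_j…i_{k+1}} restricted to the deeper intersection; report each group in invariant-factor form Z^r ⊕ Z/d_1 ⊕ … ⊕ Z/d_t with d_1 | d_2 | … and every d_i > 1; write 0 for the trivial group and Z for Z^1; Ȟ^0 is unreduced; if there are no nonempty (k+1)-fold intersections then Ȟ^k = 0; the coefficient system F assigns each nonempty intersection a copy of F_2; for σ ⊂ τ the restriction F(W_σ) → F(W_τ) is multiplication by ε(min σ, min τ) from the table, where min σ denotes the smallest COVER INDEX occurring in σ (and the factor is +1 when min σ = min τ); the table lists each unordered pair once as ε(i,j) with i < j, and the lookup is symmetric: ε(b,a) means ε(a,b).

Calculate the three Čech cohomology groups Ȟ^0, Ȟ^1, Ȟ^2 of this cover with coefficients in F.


nerve of the cover:
  W12={b,d,e,h} W13={f,h} W14={h} W23={c,g,h} W24={a,c,g,h} W34={c,g,h}
  W123={h} W124={h} W134={h} W234={c,g,h}
  W1234={h}
C dims 4,6,4,1; δ0: rk_F2 3; δ1: rk_F2 3; δ2: rk_F2 1
Ȟ^0 = (4 − 3) − 0 = 1, so Ȟ^0 ≅ Z/2
Ȟ^1 = (6 − 3) − 3 = 0, so Ȟ^1 ≅ 0
Ȟ^2 = (4 − 1) − 3 = 0, so Ȟ^2 ≅ 0

Ȟ^0 = Z/2, Ȟ^1 = 0, Ȟ^2 = 0


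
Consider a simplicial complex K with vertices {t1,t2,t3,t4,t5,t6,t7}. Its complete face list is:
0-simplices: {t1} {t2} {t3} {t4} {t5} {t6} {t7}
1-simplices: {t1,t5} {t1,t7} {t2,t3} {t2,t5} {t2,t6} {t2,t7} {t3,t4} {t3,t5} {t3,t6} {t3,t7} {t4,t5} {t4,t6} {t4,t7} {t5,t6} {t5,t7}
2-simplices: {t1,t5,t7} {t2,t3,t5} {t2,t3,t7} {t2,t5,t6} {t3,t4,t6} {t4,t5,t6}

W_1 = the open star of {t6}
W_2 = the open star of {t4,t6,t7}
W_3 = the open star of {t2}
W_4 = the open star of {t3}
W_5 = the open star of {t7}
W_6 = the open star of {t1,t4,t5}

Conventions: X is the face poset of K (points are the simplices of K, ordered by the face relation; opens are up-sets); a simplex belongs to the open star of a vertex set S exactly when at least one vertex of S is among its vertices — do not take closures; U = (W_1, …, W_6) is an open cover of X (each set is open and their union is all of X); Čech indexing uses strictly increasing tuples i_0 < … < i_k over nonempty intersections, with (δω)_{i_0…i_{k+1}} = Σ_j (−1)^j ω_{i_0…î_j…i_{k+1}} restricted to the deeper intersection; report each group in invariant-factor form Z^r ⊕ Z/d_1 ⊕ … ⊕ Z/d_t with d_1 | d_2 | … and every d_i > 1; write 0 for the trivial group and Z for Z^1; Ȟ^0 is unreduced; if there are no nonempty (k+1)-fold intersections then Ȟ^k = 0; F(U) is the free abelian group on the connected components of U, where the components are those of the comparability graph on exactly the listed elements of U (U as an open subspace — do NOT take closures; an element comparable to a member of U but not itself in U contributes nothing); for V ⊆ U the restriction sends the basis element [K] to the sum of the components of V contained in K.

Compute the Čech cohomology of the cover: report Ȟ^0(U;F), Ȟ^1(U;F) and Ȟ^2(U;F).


nonempty intersections:
  W1={{t6},{t2,t6},{t3,t6},{t4,t6},{t5,t6},{t2,t5,t6},{t3,t4,t6},{t4,t5,t6}} W2={{t4},{t6},{t7},{t1,t7},{t2,t6},{t2,t7},{t3,t4},{t3,t6},{t3,t7},{t4,t5},{t4,t6},{t4,t7},{t5,t6},{t5,t7},{t1,t5,t7},{t2,t3,t7},{t2,t5,t6},{t3,t4,t6},{t4,t5,t6}} W3={{t2},{t2,t3},{t2,t5},{t2,t6},{t2,t7},{t2,t3,t5},{t2,t3,t7},{t2,t5,t6}} W4={{t3},{t2,t3},{t3,t4},{t3,t5},{t3,t6},{t3,t7},{t2,t3,t5},{t2,t3,t7},{t3,t4,t6}} W5={{t7},{t1,t7},{t2,t7},{t3,t7},{t4,t7},{t5,t7},{t1,t5,t7},{t2,t3,t7}} W6={{t1},{t4},{t5},{t1,t5},{t1,t7},{t2,t5},{t3,t4},{t3,t5},{t4,t5},{t4,t6},{t4,t7},{t5,t6},{t5,t7},{t1,t5,t7},{t2,t3,t5},{t2,t5,t6},{t3,t4,t6},{t4,t5,t6}}
  W12={{t6},{t2,t6},{t3,t6},{t4,t6},{t5,t6},{t2,t5,t6},{t3,t4,t6},{t4,t5,t6}} W13={{t2,t6},{t2,t5,t6}} W14={{t3,t6},{t3,t4,t6}} W16={{t4,t6},{t5,t6},{t2,t5,t6},{t3,t4,t6},{t4,t5,t6}} W23={{t2,t6},{t2,t7},{t2,t3,t7},{t2,t5,t6}} W24={{t3,t4},{t3,t6},{t3,t7},{t2,t3,t7},{t3,t4,t6}} W25={{t7},{t1,t7},{t2,t7},{t3,t7},{t4,t7},{t5,t7},{t1,t5,t7},{t2,t3,t7}} W26={{t4},{t1,t7},{t3,t4},{t4,t5},{t4,t6},{t4,t7},{t5,t6},{t5,t7},{t1,t5,t7},{t2,t5,t6},{t3,t4,t6},{t4,t5,t6}} W34={{t2,t3},{t2,t3,t5},{t2,t3,t7}} W35={{t2,t7},{t2,t3,t7}} W36={{t2,t5},{t2,t3,t5},{t2,t5,t6}} W45={{t3,t7},{t2,t3,t7}} W46={{t3,t4},{t3,t5},{t2,t3,t5},{t3,t4,t6}} W56={{t1,t7},{t4,t7},{t5,t7},{t1,t5,t7}}
  W123={{t2,t6},{t2,t5,t6}} W124={{t3,t6},{t3,t4,t6}} W126={{t4,t6},{t5,t6},{t2,t5,t6},{t3,t4,t6},{t4,t5,t6}} W136={{t2,t5,t6}} W146={{t3,t4,t6}} W234={{t2,t3,t7}} W235={{t2,t7},{t2,t3,t7}} W236={{t2,t5,t6}} W245={{t3,t7},{t2,t3,t7}} W246={{t3,t4},{t3,t4,t6}} W256={{t1,t7},{t4,t7},{t5,t7},{t1,t5,t7}} W345={{t2,t3,t7}} W346={{t2,t3,t5}}
  W1236={{t2,t5,t6}} W1246={{t3,t4,t6}} W2345={{t2,t3,t7}}
components per intersection:
  W1: {{t6},{t2,t6},{t3,t6},{t4,t6},{t5,t6},{t2,t5,t6},{t3,t4,t6},{t4,t5,t6}}
  W2: {{t4},{t6},{t7},{t1,t7},{t2,t6},{t2,t7},{t3,t4},{t3,t6},{t3,t7},{t4,t5},{t4,t6},{t4,t7},{t5,t6},{t5,t7},{t1,t5,t7},{t2,t3,t7},{t2,t5,t6},{t3,t4,t6},{t4,t5,t6}}
  W3: {{t2},{t2,t3},{t2,t5},{t2,t6},{t2,t7},{t2,t3,t5},{t2,t3,t7},{t2,t5,t6}}
  W4: {{t3},{t2,t3},{t3,t4},{t3,t5},{t3,t6},{t3,t7},{t2,t3,t5},{t2,t3,t7},{t3,t4,t6}}
  W5: {{t7},{t1,t7},{t2,t7},{t3,t7},{t4,t7},{t5,t7},{t1,t5,t7},{t2,t3,t7}}
  W6: {{t1},{t4},{t5},{t1,t5},{t1,t7},{t2,t5},{t3,t4},{t3,t5},{t4,t5},{t4,t6},{t4,t7},{t5,t6},{t5,t7},{t1,t5,t7},{t2,t3,t5},{t2,t5,t6},{t3,t4,t6},{t4,t5,t6}}
  W12: {{t6},{t2,t6},{t3,t6},{t4,t6},{t5,t6},{t2,t5,t6},{t3,t4,t6},{t4,t5,t6}}
  W13: {{t2,t6},{t2,t5,t6}}
  W14: {{t3,t6},{t3,t4,t6}}
  W16: {{t4,t6},{t5,t6},{t2,t5,t6},{t3,t4,t6},{t4,t5,t6}}
  W23: {{t2,t6},{t2,t5,t6}} {{t2,t7},{t2,t3,t7}}
  W24: {{t3,t4},{t3,t6},{t3,t4,t6}} {{t3,t7},{t2,t3,t7}}
  W25: {{t7},{t1,t7},{t2,t7},{t3,t7},{t4,t7},{t5,t7},{t1,t5,t7},{t2,t3,t7}}
  W26: {{t4},{t3,t4},{t4,t5},{t4,t6},{t4,t7},{t5,t6},{t2,t5,t6},{t3,t4,t6},{t4,t5,t6}} {{t1,t7},{t5,t7},{t1,t5,t7}}
  W34: {{t2,t3},{t2,t3,t5},{t2,t3,t7}}
  W35: {{t2,t7},{t2,t3,t7}}
  W36: {{t2,t5},{t2,t3,t5},{t2,t5,t6}}
  W45: {{t3,t7},{t2,t3,t7}}
  W46: {{t3,t4},{t3,t4,t6}} {{t3,t5},{t2,t3,t5}}
  W56: {{t1,t7},{t5,t7},{t1,t5,t7}} {{t4,t7}}
  W123: {{t2,t6},{t2,t5,t6}}
  W124: {{t3,t6},{t3,t4,t6}}
  W126: {{t4,t6},{t5,t6},{t2,t5,t6},{t3,t4,t6},{t4,t5,t6}}
  W136: {{t2,t5,t6}}
  W146: {{t3,t4,t6}}
  W234: {{t2,t3,t7}}
  W235: {{t2,t7},{t2,t3,t7}}
  W236: {{t2,t5,t6}}
  W245: {{t3,t7},{t2,t3,t7}}
  W246: {{t3,t4},{t3,t4,t6}}
  W256: {{t1,t7},{t5,t7},{t1,t5,t7}} {{t4,t7}}
  W345: {{t2,t3,t7}}
  W346: {{t2,t3,t5}}
  W1236: {{t2,t5,t6}}
  W1246: {{t3,t4,t6}}
  W2345: {{t2,t3,t7}}
C dims 6,19,14,3; δ0: rk 5, SNF 1^5; δ1: rk 11, SNF 1^11; δ2: rk 3, SNF 1^3
Ȟ^0: (6−5)−0=1 ⇒ Z
Ȟ^1: (19−11)−5=3 ⇒ Z^3
Ȟ^2: (14−3)−11=0 ⇒ 0

Ȟ^0 = Z, Ȟ^1 = Z^3, Ȟ^2 = 0


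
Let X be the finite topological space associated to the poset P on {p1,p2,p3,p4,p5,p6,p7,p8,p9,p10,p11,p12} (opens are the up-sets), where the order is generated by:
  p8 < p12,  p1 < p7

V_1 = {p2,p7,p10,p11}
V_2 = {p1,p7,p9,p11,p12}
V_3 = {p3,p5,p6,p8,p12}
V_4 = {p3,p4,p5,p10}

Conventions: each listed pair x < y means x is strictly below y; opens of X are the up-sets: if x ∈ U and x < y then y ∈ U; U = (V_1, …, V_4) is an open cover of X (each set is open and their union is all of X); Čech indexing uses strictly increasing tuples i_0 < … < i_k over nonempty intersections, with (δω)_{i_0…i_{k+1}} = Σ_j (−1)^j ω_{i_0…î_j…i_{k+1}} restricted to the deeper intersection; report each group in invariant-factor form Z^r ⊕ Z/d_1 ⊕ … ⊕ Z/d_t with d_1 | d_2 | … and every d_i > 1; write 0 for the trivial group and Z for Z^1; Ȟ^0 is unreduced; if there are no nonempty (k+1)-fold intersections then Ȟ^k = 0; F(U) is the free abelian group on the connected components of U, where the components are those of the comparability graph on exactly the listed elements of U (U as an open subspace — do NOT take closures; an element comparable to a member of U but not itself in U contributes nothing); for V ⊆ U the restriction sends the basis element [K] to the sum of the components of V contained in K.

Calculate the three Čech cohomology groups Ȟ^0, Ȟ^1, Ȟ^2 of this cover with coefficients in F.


Ȟ^0(U;F) ≅ Z^10,  Ȟ^1(U;F) ≅ 0,  Ȟ^2(U;F) ≅ 0

intersection data:
  V12={p7,p11} V14={p10} V23={p12} V34={p3,p5}
components per intersection:
  V1: {p2} {p7} {p10} {p11}
  V2: {p1,p7} {p9} {p11} {p12}
  V3: {p3} {p5} {p6} {p8,p12}
  V4: {p3} {p4} {p5} {p10}
  V12: {p7} {p11}
  V14: {p10}
  V23: {p12}
  V34: {p3} {p5}
C dims 16,6; δ0: rk 6, SNF 1^6
Ȟ^0 = (16 − 6) − 0 = 10, so Ȟ^0 ≅ Z^10
Ȟ^1 = (6 − 0) − 6 = 0, so Ȟ^1 ≅ 0
Ȟ^2 = (0 − 0) − 0 = 0, so Ȟ^2 ≅ 0


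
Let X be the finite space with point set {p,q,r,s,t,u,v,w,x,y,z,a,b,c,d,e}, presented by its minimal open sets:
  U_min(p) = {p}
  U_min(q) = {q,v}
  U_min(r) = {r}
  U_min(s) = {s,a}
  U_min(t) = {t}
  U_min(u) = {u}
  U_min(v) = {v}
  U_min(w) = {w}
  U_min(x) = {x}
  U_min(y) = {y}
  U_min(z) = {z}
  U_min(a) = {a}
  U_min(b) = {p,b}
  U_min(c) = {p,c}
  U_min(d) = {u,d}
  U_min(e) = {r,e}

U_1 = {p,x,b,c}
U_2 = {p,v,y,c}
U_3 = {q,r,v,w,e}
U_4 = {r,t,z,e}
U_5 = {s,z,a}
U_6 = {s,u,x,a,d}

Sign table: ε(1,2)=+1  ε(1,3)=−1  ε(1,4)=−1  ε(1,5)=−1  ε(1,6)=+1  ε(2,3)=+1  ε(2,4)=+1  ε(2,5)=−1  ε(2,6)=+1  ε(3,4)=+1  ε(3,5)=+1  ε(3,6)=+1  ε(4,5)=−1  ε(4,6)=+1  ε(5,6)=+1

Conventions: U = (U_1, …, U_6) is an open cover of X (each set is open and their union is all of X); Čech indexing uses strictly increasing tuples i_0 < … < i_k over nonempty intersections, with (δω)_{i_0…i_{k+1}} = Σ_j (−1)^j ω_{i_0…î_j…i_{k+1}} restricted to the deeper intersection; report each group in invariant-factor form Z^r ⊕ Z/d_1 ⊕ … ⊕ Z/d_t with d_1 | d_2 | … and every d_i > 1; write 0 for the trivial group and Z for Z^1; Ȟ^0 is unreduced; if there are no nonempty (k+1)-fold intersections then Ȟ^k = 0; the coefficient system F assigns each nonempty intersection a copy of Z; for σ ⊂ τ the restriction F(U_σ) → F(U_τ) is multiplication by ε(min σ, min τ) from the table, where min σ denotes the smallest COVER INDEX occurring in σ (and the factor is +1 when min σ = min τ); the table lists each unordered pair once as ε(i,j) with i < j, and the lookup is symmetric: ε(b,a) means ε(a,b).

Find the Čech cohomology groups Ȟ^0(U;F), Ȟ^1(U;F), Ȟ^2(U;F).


Ȟ^0(U;F) ≅ 0; Ȟ^1(U;F) ≅ Z/2; Ȟ^2(U;F) ≅ 0

nonempty intersections:
  U12={p,c} U16={x} U23={v} U34={r,e} U45={z} U56={s,a}
C dims 6,6; δ0: rk 6, SNF 1^5·2
Ȟ^0: (6−6)−0=0 ⇒ 0
Ȟ^1: (6−0)−6=0 plus torsion [2] ⇒ Z/2
Ȟ^2: (0−0)−0=0 ⇒ 0


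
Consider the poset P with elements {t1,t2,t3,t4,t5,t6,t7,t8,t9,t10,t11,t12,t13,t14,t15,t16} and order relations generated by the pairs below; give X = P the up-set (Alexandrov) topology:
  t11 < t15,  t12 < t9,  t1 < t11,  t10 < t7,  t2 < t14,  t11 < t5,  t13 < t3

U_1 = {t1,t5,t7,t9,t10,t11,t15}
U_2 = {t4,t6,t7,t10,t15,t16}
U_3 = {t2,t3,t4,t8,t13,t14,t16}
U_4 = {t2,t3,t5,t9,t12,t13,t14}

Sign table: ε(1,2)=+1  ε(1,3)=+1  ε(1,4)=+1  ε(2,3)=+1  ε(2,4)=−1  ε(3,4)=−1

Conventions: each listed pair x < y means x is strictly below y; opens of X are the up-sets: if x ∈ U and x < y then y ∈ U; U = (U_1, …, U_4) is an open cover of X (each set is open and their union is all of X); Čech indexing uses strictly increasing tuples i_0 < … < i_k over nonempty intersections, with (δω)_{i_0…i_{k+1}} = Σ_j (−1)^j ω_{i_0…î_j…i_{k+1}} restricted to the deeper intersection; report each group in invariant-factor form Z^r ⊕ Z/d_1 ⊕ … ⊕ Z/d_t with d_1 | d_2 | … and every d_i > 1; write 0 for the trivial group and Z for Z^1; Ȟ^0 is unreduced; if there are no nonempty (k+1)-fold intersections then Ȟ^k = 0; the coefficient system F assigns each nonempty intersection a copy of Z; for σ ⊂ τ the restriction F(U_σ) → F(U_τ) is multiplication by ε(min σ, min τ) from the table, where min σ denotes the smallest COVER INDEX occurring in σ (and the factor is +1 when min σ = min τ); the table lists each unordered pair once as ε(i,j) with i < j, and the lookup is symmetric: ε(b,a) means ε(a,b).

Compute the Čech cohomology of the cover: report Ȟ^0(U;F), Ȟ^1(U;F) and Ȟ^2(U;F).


nerve simplices:
  U12={t7,t10,t15} U14={t5,t9} U23={t4,t16} U34={t2,t3,t13,t14}
C dims 4,4; δ0: rk 4, SNF 1^3·2
degree 0: 4−4−0 = 0 → Ȟ^0 ≅ 0
degree 1: 4−0−4 = 0 plus torsion [2] → Ȟ^1 ≅ Z/2
degree 2: 0−0−0 = 0 → Ȟ^2 ≅ 0

Ȟ^0(U;F) ≅ 0, Ȟ^1(U;F) ≅ Z/2, Ȟ^2(U;F) ≅ 0


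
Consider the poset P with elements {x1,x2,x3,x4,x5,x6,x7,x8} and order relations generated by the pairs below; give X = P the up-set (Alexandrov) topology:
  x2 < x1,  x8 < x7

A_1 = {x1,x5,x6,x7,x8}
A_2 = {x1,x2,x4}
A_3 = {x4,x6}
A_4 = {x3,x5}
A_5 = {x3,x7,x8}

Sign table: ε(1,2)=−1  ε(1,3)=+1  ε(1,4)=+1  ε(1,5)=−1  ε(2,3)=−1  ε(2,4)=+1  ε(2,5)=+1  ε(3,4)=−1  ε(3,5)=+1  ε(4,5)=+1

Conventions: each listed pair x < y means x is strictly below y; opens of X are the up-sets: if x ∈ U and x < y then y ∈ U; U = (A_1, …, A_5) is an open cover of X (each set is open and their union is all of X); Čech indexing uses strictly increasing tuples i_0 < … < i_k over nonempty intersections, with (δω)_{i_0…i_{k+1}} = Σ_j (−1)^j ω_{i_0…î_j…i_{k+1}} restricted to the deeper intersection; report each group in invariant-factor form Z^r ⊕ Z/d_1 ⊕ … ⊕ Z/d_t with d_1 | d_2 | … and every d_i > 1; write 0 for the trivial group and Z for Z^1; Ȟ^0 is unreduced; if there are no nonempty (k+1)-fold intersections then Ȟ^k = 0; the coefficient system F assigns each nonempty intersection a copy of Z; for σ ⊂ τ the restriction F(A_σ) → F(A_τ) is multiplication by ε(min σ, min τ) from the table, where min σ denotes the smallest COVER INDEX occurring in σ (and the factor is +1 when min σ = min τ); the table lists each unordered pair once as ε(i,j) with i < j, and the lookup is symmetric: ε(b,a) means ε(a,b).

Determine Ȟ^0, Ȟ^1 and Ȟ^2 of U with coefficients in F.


Ȟ^0 ≅ 0,  Ȟ^1 ≅ Z ⊕ Z/2,  Ȟ^2 ≅ 0

intersection data:
  A12={x1} A13={x6} A14={x5} A15={x7,x8} A23={x4} A45={x3}
C dims 5,6; δ0: rk 5, SNF 1^4·2
Ȟ^0 = (5 − 5) − 0 = 0, so Ȟ^0 ≅ 0
Ȟ^1 = (6 − 0) − 5 = 1 plus torsion [2], so Ȟ^1 ≅ Z ⊕ Z/2
Ȟ^2 = (0 − 0) − 0 = 0, so Ȟ^2 ≅ 0


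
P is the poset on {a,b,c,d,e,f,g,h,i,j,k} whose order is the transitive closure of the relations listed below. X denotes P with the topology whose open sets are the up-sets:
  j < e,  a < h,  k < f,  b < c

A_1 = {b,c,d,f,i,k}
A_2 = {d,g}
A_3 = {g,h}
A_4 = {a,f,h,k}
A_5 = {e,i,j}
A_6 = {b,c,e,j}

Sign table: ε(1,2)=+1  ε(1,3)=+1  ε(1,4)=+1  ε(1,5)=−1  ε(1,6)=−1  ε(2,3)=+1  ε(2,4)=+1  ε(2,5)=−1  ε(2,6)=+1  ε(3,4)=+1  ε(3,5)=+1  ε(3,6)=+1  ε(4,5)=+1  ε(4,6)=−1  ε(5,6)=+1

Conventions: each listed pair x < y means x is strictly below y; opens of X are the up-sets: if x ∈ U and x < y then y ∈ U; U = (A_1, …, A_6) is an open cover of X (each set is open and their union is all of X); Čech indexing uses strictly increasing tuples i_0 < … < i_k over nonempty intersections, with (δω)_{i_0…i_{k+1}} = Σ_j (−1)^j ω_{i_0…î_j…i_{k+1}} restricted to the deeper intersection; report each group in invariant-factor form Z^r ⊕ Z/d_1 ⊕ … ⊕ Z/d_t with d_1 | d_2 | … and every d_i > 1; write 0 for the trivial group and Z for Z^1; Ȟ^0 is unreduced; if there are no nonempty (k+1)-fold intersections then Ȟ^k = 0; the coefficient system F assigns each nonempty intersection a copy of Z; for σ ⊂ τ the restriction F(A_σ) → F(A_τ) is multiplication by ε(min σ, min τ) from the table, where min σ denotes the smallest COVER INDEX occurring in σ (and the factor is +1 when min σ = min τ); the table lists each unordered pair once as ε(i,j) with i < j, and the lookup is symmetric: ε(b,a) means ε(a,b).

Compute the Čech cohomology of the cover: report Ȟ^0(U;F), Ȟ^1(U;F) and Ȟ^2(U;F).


nerve simplices:
  A12={d} A14={f,k} A15={i} A16={b,c} A23={g} A34={h} A56={e,j}
C dims 6,7; δ0: rk 5, SNF 1^5
degree 0: 6−5−0 = 1 → Ȟ^0 ≅ Z
degree 1: 7−0−5 = 2 → Ȟ^1 ≅ Z^2
degree 2: 0−0−0 = 0 → Ȟ^2 ≅ 0

Ȟ^0 ≅ Z; Ȟ^1 ≅ Z^2; Ȟ^2 ≅ 0


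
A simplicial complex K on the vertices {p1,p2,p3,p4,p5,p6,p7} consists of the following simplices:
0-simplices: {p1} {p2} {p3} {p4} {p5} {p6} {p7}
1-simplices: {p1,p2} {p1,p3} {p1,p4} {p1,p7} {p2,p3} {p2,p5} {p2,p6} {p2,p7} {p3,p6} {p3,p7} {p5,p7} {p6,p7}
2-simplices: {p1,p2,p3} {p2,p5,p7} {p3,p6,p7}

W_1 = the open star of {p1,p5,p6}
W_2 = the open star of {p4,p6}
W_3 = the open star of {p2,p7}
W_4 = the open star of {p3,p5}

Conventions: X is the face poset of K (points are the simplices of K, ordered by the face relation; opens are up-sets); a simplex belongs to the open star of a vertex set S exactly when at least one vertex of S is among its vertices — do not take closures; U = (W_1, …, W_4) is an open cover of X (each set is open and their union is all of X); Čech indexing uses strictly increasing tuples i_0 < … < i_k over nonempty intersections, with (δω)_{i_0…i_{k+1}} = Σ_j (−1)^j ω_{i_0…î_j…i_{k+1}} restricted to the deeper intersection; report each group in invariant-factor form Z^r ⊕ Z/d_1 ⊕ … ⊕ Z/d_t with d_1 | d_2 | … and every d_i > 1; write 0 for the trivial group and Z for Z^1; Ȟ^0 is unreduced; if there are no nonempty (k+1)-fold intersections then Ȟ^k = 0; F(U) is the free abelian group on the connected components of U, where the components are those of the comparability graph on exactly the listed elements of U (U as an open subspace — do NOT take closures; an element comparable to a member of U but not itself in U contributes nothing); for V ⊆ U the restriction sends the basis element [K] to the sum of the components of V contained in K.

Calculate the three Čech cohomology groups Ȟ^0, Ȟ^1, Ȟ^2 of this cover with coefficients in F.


Ȟ^0 ≅ Z, Ȟ^1 ≅ Z^3 and Ȟ^2 ≅ 0

nonempty intersections:
  W1={{p1},{p5},{p6},{p1,p2},{p1,p3},{p1,p4},{p1,p7},{p2,p5},{p2,p6},{p3,p6},{p5,p7},{p6,p7},{p1,p2,p3},{p2,p5,p7},{p3,p6,p7}} W2={{p4},{p6},{p1,p4},{p2,p6},{p3,p6},{p6,p7},{p3,p6,p7}} W3={{p2},{p7},{p1,p2},{p1,p7},{p2,p3},{p2,p5},{p2,p6},{p2,p7},{p3,p7},{p5,p7},{p6,p7},{p1,p2,p3},{p2,p5,p7},{p3,p6,p7}} W4={{p3},{p5},{p1,p3},{p2,p3},{p2,p5},{p3,p6},{p3,p7},{p5,p7},{p1,p2,p3},{p2,p5,p7},{p3,p6,p7}}
  W12={{p6},{p1,p4},{p2,p6},{p3,p6},{p6,p7},{p3,p6,p7}} W13={{p1,p2},{p1,p7},{p2,p5},{p2,p6},{p5,p7},{p6,p7},{p1,p2,p3},{p2,p5,p7},{p3,p6,p7}} W14={{p5},{p1,p3},{p2,p5},{p3,p6},{p5,p7},{p1,p2,p3},{p2,p5,p7},{p3,p6,p7}} W23={{p2,p6},{p6,p7},{p3,p6,p7}} W24={{p3,p6},{p3,p6,p7}} W34={{p2,p3},{p2,p5},{p3,p7},{p5,p7},{p1,p2,p3},{p2,p5,p7},{p3,p6,p7}}
  W123={{p2,p6},{p6,p7},{p3,p6,p7}} W124={{p3,p6},{p3,p6,p7}} W134={{p2,p5},{p5,p7},{p1,p2,p3},{p2,p5,p7},{p3,p6,p7}} W234={{p3,p6,p7}}
  W1234={{p3,p6,p7}}
components per intersection:
  W1: {{p1},{p1,p2},{p1,p3},{p1,p4},{p1,p7},{p1,p2,p3}} {{p5},{p2,p5},{p5,p7},{p2,p5,p7}} {{p6},{p2,p6},{p3,p6},{p6,p7},{p3,p6,p7}}
  W2: {{p4},{p1,p4}} {{p6},{p2,p6},{p3,p6},{p6,p7},{p3,p6,p7}}
  W3: {{p2},{p7},{p1,p2},{p1,p7},{p2,p3},{p2,p5},{p2,p6},{p2,p7},{p3,p7},{p5,p7},{p6,p7},{p1,p2,p3},{p2,p5,p7},{p3,p6,p7}}
  W4: {{p3},{p1,p3},{p2,p3},{p3,p6},{p3,p7},{p1,p2,p3},{p3,p6,p7}} {{p5},{p2,p5},{p5,p7},{p2,p5,p7}}
  W12: {{p6},{p2,p6},{p3,p6},{p6,p7},{p3,p6,p7}} {{p1,p4}}
  W13: {{p1,p2},{p1,p2,p3}} {{p1,p7}} {{p2,p5},{p5,p7},{p2,p5,p7}} {{p2,p6}} {{p6,p7},{p3,p6,p7}}
  W14: {{p5},{p2,p5},{p5,p7},{p2,p5,p7}} {{p1,p3},{p1,p2,p3}} {{p3,p6},{p3,p6,p7}}
  W23: {{p2,p6}} {{p6,p7},{p3,p6,p7}}
  W24: {{p3,p6},{p3,p6,p7}}
  W34: {{p2,p3},{p1,p2,p3}} {{p2,p5},{p5,p7},{p2,p5,p7}} {{p3,p7},{p3,p6,p7}}
  W123: {{p2,p6}} {{p6,p7},{p3,p6,p7}}
  W124: {{p3,p6},{p3,p6,p7}}
  W134: {{p2,p5},{p5,p7},{p2,p5,p7}} {{p1,p2,p3}} {{p3,p6,p7}}
  W234: {{p3,p6,p7}}
  W1234: {{p3,p6,p7}}
C dims 8,16,7,1; δ0: rk 7, SNF 1^7; δ1: rk 6, SNF 1^6; δ2: rk 1, SNF 1^1
Ȟ^0: (8−7)−0=1 ⇒ Z
Ȟ^1: (16−6)−7=3 ⇒ Z^3
Ȟ^2: (7−1)−6=0 ⇒ 0


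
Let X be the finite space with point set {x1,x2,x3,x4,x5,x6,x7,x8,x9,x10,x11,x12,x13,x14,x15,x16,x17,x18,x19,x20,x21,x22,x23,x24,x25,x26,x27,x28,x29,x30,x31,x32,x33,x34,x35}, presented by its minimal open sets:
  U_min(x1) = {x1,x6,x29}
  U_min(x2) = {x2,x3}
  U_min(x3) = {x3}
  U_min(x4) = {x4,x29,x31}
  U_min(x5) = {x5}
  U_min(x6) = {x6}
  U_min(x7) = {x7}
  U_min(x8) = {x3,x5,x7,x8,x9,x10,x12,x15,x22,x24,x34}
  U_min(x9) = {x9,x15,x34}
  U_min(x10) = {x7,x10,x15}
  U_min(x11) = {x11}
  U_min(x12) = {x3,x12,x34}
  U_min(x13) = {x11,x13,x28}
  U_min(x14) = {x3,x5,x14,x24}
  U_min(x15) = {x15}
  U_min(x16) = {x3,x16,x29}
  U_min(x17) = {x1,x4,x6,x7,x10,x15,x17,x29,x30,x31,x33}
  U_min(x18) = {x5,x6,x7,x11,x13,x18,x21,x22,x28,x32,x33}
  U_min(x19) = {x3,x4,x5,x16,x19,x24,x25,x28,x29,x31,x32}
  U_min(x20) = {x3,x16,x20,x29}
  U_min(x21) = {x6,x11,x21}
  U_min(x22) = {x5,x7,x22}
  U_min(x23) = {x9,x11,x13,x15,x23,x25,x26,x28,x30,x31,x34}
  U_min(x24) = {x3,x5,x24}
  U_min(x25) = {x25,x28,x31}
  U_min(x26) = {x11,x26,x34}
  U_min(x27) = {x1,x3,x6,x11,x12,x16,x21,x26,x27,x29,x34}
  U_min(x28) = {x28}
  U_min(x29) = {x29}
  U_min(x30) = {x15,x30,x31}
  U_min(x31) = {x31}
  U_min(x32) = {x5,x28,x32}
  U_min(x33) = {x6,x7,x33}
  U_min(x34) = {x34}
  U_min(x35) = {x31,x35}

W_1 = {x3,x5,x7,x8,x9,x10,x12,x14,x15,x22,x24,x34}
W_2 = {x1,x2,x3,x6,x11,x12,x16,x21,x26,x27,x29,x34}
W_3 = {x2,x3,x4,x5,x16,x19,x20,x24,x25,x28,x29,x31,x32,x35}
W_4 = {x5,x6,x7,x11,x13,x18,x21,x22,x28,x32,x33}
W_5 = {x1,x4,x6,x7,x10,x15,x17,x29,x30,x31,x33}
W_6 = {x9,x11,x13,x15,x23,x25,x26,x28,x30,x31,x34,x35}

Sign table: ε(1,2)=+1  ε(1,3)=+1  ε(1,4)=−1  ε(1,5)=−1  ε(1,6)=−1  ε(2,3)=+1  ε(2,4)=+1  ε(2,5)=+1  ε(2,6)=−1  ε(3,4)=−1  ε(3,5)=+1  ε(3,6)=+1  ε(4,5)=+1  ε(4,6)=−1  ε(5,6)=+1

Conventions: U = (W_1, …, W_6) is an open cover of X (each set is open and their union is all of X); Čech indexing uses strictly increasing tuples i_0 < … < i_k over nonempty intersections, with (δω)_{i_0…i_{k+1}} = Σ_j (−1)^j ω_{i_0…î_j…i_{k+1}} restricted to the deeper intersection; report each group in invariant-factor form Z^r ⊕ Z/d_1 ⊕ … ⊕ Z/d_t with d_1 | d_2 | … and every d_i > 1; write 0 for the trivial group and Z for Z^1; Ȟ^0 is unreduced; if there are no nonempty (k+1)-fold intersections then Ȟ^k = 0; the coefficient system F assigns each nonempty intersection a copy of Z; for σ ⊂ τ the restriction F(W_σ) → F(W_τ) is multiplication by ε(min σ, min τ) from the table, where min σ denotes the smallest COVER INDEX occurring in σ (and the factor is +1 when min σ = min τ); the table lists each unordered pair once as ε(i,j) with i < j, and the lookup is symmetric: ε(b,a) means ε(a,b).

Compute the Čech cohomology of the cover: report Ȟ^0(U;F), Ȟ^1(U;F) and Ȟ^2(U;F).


Ȟ^0 = 0, Ȟ^1 = Z/2 and Ȟ^2 = Z

nerve simplices:
  W12={x3,x12,x34} W13={x3,x5,x24} W14={x5,x7,x22} W15={x7,x10,x15} W16={x9,x15,x34} W23={x2,x3,x16,x29} W24={x6,x11,x21} W25={x1,x6,x29} W26={x11,x26,x34} W34={x5,x28,x32} W35={x4,x29,x31} W36={x25,x28,x31,x35} W45={x6,x7,x33} W46={x11,x13,x28} W56={x15,x30,x31}
  W123={x3} W126={x34} W134={x5} W145={x7} W156={x15} W235={x29} W245={x6} W246={x11} W346={x28} W356={x31}
C dims 6,15,10; δ0: rk 6, SNF 1^5·2; δ1: rk 9, SNF 1^9
degree 0: 6−6−0 = 0 → Ȟ^0 ≅ 0
degree 1: 15−9−6 = 0 plus torsion [2] → Ȟ^1 ≅ Z/2
degree 2: 10−0−9 = 1 → Ȟ^2 ≅ Z
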